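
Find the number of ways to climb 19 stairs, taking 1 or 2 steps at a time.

Let f(n) count the ways. The last step is size 1 or 2, so f(n) = f(n-1) + f(n-2) with f(1)=1, f(2)=2.
Computing successive values: f(1)=1, f(2)=2, f(3)=3, f(4)=5, f(5)=8, f(6)=13, f(7)=21, f(8)=34, f(9)=55, f(10)=89, f(11)=144, f(12)=233, f(13)=377, f(14)=610, f(15)=987, f(16)=1597, f(17)=2584, f(18)=4181, f(19)=6765.

Final answer: 6765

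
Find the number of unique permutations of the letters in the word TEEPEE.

Letters (E:4, P:1, T:1). Total letters: 6.
Permutations = 6!/(4!).

Final answer: 30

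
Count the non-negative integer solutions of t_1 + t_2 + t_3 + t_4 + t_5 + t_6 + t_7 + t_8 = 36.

Stars and bars with 36 stars and 7 bars:
C(36+8-1, 8-1) = C(43,7).

Final answer: C(43,7) = 32224114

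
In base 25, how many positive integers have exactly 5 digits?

These are the integers in [25^4, 25^5), so the count is 25^5 - 25^4 = 24 x 25^4.

Final answer: 9375000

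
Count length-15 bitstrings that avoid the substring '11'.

Classify by the final bit: ...0 gives a(n-1) strings, ...01 gives a(n-2) strings. Thus a(n) = a(n-1) + a(n-2) with a(1)=2, a(2)=3.
Computing successive values: a(1)=2, a(2)=3, a(3)=5, a(4)=8, a(5)=13, a(6)=21, a(7)=34, a(8)=55, a(9)=89, a(10)=144, a(11)=233, a(12)=377, a(13)=610, a(14)=987, a(15)=1597.

Final answer: 1597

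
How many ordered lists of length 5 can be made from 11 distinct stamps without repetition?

P(11,5) = 11!/(11-5)! = 11!/6!.

Final answer: P(11,5) = 55440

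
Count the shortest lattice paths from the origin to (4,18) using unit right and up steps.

Each path has 4 right steps and 18 up steps in some order (22 steps total).
Choose which 18 of the 22 steps are up: C(22,18).

Final answer: C(22,18) = 7315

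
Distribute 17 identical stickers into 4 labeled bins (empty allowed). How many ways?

Stars and bars: C(n+k-1, k-1) = C(20,3).

Final answer: C(20,3) = 1140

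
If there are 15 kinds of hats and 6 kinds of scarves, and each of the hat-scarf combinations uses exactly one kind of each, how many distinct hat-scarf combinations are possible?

By the multiplication principle: 15 x 6.

Final answer: 90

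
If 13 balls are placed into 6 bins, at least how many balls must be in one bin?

By the pigeonhole principle: ceiling(13/6).

Final answer: 3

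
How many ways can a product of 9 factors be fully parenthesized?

The structures are counted by the Catalan number C_n. Here n = 9 - 1 = 8.
C_n = (2n)!/(n!(n+1)!), so C_{8} = 16!/(8! x 9!) = C(16,8)/9 = 12870/9.

Final answer: C_{8} = 1430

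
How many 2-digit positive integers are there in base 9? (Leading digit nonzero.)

Leading digit: 8 options (nonzero). Other 1 digit(s): 9 options each.
Total: 8 x 9^1.

Final answer: 72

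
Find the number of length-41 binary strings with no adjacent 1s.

A valid string ends in 0 (append to any length-(n-1) valid string) or in 01 (append to any length-(n-2) valid string), so a(n) = a(n-1) + a(n-2) with a(1)=2, a(2)=3.
Computing successive values: a(1)=2, a(2)=3, a(3)=5, a(4)=8, a(5)=13, a(6)=21, a(7)=34, a(8)=55, a(9)=89, a(10)=144, a(11)=233, a(12)=377, a(13)=610, a(14)=987, a(15)=1597, a(16)=2584, a(17)=4181, a(18)=6765, a(19)=10946, a(20)=17711, a(21)=28657, a(22)=46368, a(23)=75025, a(24)=121393, a(25)=196418, a(26)=317811, a(27)=514229, a(28)=832040, a(29)=1346269, a(30)=2178309, a(31)=3524578, a(32)=5702887, a(33)=9227465, a(34)=14930352, a(35)=24157817, a(36)=39088169, a(37)=63245986, a(38)=102334155, a(39)=165580141, a(40)=267914296, a(41)=433494437.

Final answer: 433494437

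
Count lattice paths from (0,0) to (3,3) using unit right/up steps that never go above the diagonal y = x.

Total monotonic paths to (3,3): C(6,3) = 20.
Paths that cross above y=x (reflection bijection): C(6,4) = 15.
Valid Dyck paths: 20 - 15.
(Equivalently, C_{3} = C(6,3)/4 = 20/4.)

Final answer: C_{3} = 5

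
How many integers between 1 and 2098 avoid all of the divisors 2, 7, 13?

|div by 2|=1049, |div by 7|=299, |div by 13|=161.
|div by 2&7|=149, |div by 2&13|=80, |div by 7&13|=23, |div by all|=11.
By inclusion-exclusion, divisible by at least one: 1049+299+161-149-80-23+11 = 1268.
Not divisible by any: 2098 - 1268.

Final answer: 830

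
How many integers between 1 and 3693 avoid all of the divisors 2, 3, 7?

|div by 2|=1846, |div by 3|=1231, |div by 7|=527.
|div by 2&3|=615, |div by 2&7|=263, |div by 3&7|=175, |div by all|=87.
By inclusion-exclusion, divisible by at least one: 1846+1231+527-615-263-175+87 = 2638.
Not divisible by any: 3693 - 2638.

Final answer: 1055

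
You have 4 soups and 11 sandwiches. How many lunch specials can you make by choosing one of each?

By the multiplication principle: 4 x 11.

Final answer: 44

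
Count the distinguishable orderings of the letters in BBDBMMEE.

Letters (B:3, D:1, E:2, M:2). Total letters: 8.
Permutations = 8!/(3! x 2! x 2!).

Final answer: 1680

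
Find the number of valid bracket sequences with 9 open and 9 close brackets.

The structures are counted by the Catalan number C_n. Here n = 9 (pairs).
C_n = C(2n,n) - C(2n,n+1), so C_{9} = C(18,9) - C(18,10) = 48620 - 43758.

Final answer: C_{9} = 4862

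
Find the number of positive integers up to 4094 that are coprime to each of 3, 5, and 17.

|div by 3|=1364, |div by 5|=818, |div by 17|=240.
|div by 3&5|=272, |div by 3&17|=80, |div by 5&17|=48, |div by all|=16.
By inclusion-exclusion, divisible by at least one: 1364+818+240-272-80-48+16 = 2038.
Not divisible by any: 4094 - 2038.

Final answer: 2056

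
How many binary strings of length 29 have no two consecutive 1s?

Let a(n) count valid strings. If the last bit is 0 the prefix is any valid string of length n-1; if it is 1 the string must end in 01 with a valid prefix of length n-2. So a(n) = a(n-1) + a(n-2), a(1)=2, a(2)=3.
Computing successive values: a(1)=2, a(2)=3, a(3)=5, a(4)=8, a(5)=13, a(6)=21, a(7)=34, a(8)=55, a(9)=89, a(10)=144, a(11)=233, a(12)=377, a(13)=610, a(14)=987, a(15)=1597, a(16)=2584, a(17)=4181, a(18)=6765, a(19)=10946, a(20)=17711, a(21)=28657, a(22)=46368, a(23)=75025, a(24)=121393, a(25)=196418, a(26)=317811, a(27)=514229, a(28)=832040, a(29)=1346269.

Final answer: 1346269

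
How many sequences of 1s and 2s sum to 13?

Condition on the final move: it is a 1-step (f(n-1) ways to get there) or a 2-step (f(n-2) ways), so f(n) = f(n-1) + f(n-2), with f(1)=1, f(2)=2.
Building up term by term: f(1)=1, f(2)=2, f(3)=3, f(4)=5, f(5)=8, f(6)=13, f(7)=21, f(8)=34, f(9)=55, f(10)=89, f(11)=144, f(12)=233, f(13)=377.

Final answer: 377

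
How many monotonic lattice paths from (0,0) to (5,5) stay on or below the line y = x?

Total monotonic paths to (5,5): C(10,5) = 252.
Paths that cross above y=x (reflection bijection): C(10,6) = 210.
Valid Dyck paths: 252 - 210.
(Equivalently, C_{5} = C(10,5)/6 = 252/6.)

Final answer: C_{5} = 42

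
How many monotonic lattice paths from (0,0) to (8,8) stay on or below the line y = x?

Total monotonic paths to (8,8): C(16,8) = 12870.
Reflecting each bad path at its first crossing gives a bijection with paths to (7,9): C(16,9) = 11440.
Valid Dyck paths: 12870 - 11440.
(Equivalently, C_{8} = C(16,8)/9 = 12870/9.)

Final answer: C_{8} = 1430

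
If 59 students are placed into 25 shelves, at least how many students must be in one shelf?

By the pigeonhole principle: ceiling(59/25).

Final answer: 3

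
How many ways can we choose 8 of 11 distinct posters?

C(11,8) = 11!/(8! x (11-8)!).

Final answer: C(11,8) = 165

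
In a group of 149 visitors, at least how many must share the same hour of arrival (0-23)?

There are 24 possible values for hour of arrival (0-23). With 149 visitors and 24 categories, by pigeonhole: ceiling(149/24).

Final answer: 7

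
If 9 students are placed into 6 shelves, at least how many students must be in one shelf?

By the pigeonhole principle: ceiling(9/6).

Final answer: 2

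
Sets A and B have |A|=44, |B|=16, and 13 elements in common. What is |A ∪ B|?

|A union B| = |A| + |B| - |A intersect B| = 44 + 16 - 13.

Final answer: 47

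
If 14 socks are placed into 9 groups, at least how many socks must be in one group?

By the pigeonhole principle: ceiling(14/9).

Final answer: 2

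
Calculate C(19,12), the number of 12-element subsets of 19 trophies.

C(19,12) = 19!/(12! x 7!).

Final answer: \binom{19}{12} = 50388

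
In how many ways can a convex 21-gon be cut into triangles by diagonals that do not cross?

This is a standard Catalan-number count: the answer is C_n. Here n = 21 - 2 = 19.
C_n = (2n)!/(n!(n+1)!), so C_{19} = 38!/(19! x 20!) = C(38,19)/20 = 35345263800/20.

Final answer: C_{19} = 1767263190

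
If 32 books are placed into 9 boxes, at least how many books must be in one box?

By the pigeonhole principle: ceiling(32/9).

Final answer: 4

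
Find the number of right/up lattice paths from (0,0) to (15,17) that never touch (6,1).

Total paths to (15,17): C(32,17) = 565722720.
Paths through (6,1): C(7,1) x C(25,16) = 14300825.
Avoiding (6,1): 565722720 - 14300825.

Final answer: 551421895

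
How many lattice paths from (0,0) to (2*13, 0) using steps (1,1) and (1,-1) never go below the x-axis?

Total monotonic paths to (13,13): C(26,13) = 10400600.
Reflecting each bad path at its first crossing gives a bijection with paths to (12,14): C(26,14) = 9657700.
Valid Dyck paths: 10400600 - 9657700.
(This is the Catalan number C_{13}.)

Final answer: C_{13} = 742900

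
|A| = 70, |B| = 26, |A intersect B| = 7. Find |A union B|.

|A union B| = |A| + |B| - |A intersect B| = 70 + 26 - 7.

Final answer: 89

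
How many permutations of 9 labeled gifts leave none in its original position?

Use the recurrence D(n) = (n-1)(D(n-1) + D(n-2)) with D(0)=1, D(1)=0.
D(2) = 1 x (0 + 1) = 1
D(3) = 2 x (1 + 0) = 2
D(4) = 3 x (2 + 1) = 9
D(5) = 4 x (9 + 2) = 44
D(6) = 5 x (44 + 9) = 265
D(7) = 6 x (265 + 44) = 1854
D(8) = 7 x (1854 + 265) = 14833
D(9) = 8 x (D(8) + D(7)) = 8 x (14833 + 1854)

Final answer: D(9) = 133496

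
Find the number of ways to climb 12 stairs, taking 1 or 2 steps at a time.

Condition on the final move: it is a 1-step (f(n-1) ways to get there) or a 2-step (f(n-2) ways), so f(n) = f(n-1) + f(n-2), with f(1)=1, f(2)=2.
Iterating the recurrence: f(1)=1, f(2)=2, f(3)=3, f(4)=5, f(5)=8, f(6)=13, f(7)=21, f(8)=34, f(9)=55, f(10)=89, f(11)=144, f(12)=233.

Final answer: 233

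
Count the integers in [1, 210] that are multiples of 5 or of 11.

Multiples of 5: 42. Multiples of 11: 19. Of both (lcm=55): 3.
By inclusion-exclusion: 42 + 19 - 3.

Final answer: 58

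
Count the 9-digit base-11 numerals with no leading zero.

In base 11, the leading digit has 10 choices (1..10); each of the remaining 8 digits has 11 choices.
Total: 10 x 11^8.

Final answer: 2143588810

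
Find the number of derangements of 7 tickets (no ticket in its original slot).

D(n) = (n-1)(D(n-1) + D(n-2)), D(0)=1, D(1)=0.
D(2) = 1 x (0 + 1) = 1
D(3) = 2 x (1 + 0) = 2
D(4) = 3 x (2 + 1) = 9
D(5) = 4 x (9 + 2) = 44
D(6) = 5 x (44 + 9) = 265
D(7) = 6 x (D(6) + D(5)) = 6 x (265 + 44)

Final answer: D(7) = 1854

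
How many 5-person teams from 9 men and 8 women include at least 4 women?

Sum over valid woman counts:
C(8,4)C(9,1) = 630
C(8,5)C(9,0) = 56
Total: 630 + 56.

Final answer: 686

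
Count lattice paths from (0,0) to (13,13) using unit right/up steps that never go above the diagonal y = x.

Total monotonic paths to (13,13): C(26,13) = 10400600.
Paths that cross above y=x (reflection bijection): C(26,14) = 9657700.
Valid Dyck paths: 10400600 - 9657700.
(Check: C(26,13) - C(26,14) = C(26,13)/14, the Catalan number C_{13}.)

Final answer: C_{13} = 742900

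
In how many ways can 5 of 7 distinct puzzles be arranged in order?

P(7,5) = 7!/(7-5)! = 7!/2!.

Final answer: P(7,5) = 2520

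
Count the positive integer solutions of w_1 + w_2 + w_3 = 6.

Substitute w'_i = w_i - 1 (so w'_i >= 0). Then sum w'_i = 6 - 3 = 3.
Stars and bars: C(3+3-1, 3-1) = C(5,2).

Final answer: C(5,2) = 10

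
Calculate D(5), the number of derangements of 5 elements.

Derangements satisfy D(n) = (n-1)(D(n-1) + D(n-2)), starting from D(0)=1, D(1)=0.
Building up: D(2)=1, D(3)=2, D(4)=9.
D(5) = 4 x (D(4) + D(3)) = 4 x (9 + 2).

Final answer: D(5) = 44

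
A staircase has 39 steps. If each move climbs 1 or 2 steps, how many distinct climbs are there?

Condition on the final move: it is a 1-step (f(n-1) ways to get there) or a 2-step (f(n-2) ways), so f(n) = f(n-1) + f(n-2), with f(1)=1, f(2)=2.
Building up term by term: f(1)=1, f(2)=2, f(3)=3, f(4)=5, f(5)=8, f(6)=13, f(7)=21, f(8)=34, f(9)=55, f(10)=89, f(11)=144, f(12)=233, f(13)=377, f(14)=610, f(15)=987, f(16)=1597, f(17)=2584, f(18)=4181, f(19)=6765, f(20)=10946, f(21)=17711, f(22)=28657, f(23)=46368, f(24)=75025, f(25)=121393, f(26)=196418, f(27)=317811, f(28)=514229, f(29)=832040, f(30)=1346269, f(31)=2178309, f(32)=3524578, f(33)=5702887, f(34)=9227465, f(35)=14930352, f(36)=24157817, f(37)=39088169, f(38)=63245986, f(39)=102334155.

Final answer: 102334155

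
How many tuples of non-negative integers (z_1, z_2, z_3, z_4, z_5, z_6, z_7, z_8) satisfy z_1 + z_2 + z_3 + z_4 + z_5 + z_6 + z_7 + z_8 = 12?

Stars and bars with 12 stars and 7 bars:
C(12+8-1, 8-1) = C(19,7).

Final answer: C(19,7) = 50388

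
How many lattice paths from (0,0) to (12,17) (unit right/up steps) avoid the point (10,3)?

Total paths to (12,17): C(29,17) = 51895935.
Paths through (10,3): C(13,3) x C(16,14) = 34320.
Avoiding (10,3): 51895935 - 34320.

Final answer: 51861615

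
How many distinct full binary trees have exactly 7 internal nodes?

This is counted by the nth Catalan number C_n. Here n = 7.
C_n = C(2n,n) - C(2n,n+1), so C_{7} = C(14,7) - C(14,8) = 3432 - 3003.

Final answer: C_{7} = 429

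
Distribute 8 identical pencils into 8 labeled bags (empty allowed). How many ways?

Stars and bars: C(n+k-1, k-1) = C(15,7).

Final answer: C(15,7) = 6435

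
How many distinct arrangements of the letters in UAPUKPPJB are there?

Letters (A:1, B:1, J:1, K:1, P:3, U:2). Total letters: 9.
Permutations = 9!/(3! x 2!).

Final answer: 30240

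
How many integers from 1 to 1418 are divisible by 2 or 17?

Multiples of 2: 709. Multiples of 17: 83. Of both (lcm=34): 41.
By inclusion-exclusion: 709 + 83 - 41.

Final answer: 751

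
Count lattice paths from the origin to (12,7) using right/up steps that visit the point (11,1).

Paths (0,0)->(11,1): C(12,1) = 12.
Paths (11,1)->(12,7): C(7,6) = 7.
By multiplication principle: 12 x 7.

Final answer: 84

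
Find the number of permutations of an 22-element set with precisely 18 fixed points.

Choose which 18 elements are fixed: C(22,18) = 7315.
Derange the remaining 4 using D(j) = (j-1)(D(j-1) + D(j-2)), D(0)=1, D(1)=0: D(2)=1, D(3)=2, D(4)=9.
Total: 7315 x 9.

Final answer: C(22,18) D(4) = 65835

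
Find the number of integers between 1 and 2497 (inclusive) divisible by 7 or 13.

Multiples of 7: 356. Multiples of 13: 192. Of both (lcm=91): 27.
By inclusion-exclusion: 356 + 192 - 27.

Final answer: 521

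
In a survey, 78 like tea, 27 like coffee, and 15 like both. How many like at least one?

|A union B| = |A| + |B| - |A intersect B| = 78 + 27 - 15.

Final answer: 90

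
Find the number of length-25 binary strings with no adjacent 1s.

A valid string ends in 0 (append to any length-(n-1) valid string) or in 01 (append to any length-(n-2) valid string), so a(n) = a(n-1) + a(n-2) with a(1)=2, a(2)=3.
Iterating the recurrence: a(1)=2, a(2)=3, a(3)=5, a(4)=8, a(5)=13, a(6)=21, a(7)=34, a(8)=55, a(9)=89, a(10)=144, a(11)=233, a(12)=377, a(13)=610, a(14)=987, a(15)=1597, a(16)=2584, a(17)=4181, a(18)=6765, a(19)=10946, a(20)=17711, a(21)=28657, a(22)=46368, a(23)=75025, a(24)=121393, a(25)=196418.

Final answer: 196418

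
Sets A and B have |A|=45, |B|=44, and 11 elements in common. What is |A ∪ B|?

|A union B| = |A| + |B| - |A intersect B| = 45 + 44 - 11.

Final answer: 78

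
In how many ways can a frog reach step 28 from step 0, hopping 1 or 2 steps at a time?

Let f(n) count the ways. The last step is size 1 or 2, so f(n) = f(n-1) + f(n-2) with f(1)=1, f(2)=2.
Iterating the recurrence: f(1)=1, f(2)=2, f(3)=3, f(4)=5, f(5)=8, f(6)=13, f(7)=21, f(8)=34, f(9)=55, f(10)=89, f(11)=144, f(12)=233, f(13)=377, f(14)=610, f(15)=987, f(16)=1597, f(17)=2584, f(18)=4181, f(19)=6765, f(20)=10946, f(21)=17711, f(22)=28657, f(23)=46368, f(24)=75025, f(25)=121393, f(26)=196418, f(27)=317811, f(28)=514229.

Final answer: 514229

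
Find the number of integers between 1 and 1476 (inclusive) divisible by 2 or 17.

Multiples of 2: 738. Multiples of 17: 86. Of both (lcm=34): 43.
By inclusion-exclusion: 738 + 86 - 43.

Final answer: 781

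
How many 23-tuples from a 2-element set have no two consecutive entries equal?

Let g(n) count such strings. g(1) = 2, and each valid string of length n-1 extends in 1 ways (any symbol but the last), so g(n) = 1 g(n-1).
Total: g(23) = 2 x 1^22.

Final answer: 2 x 1^{22} = 2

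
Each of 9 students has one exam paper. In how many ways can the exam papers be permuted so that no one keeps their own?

Use the recurrence D(n) = (n-1)(D(n-1) + D(n-2)) with D(0)=1, D(1)=0.
D(2) = 1 x (0 + 1) = 1
D(3) = 2 x (1 + 0) = 2
D(4) = 3 x (2 + 1) = 9
D(5) = 4 x (9 + 2) = 44
D(6) = 5 x (44 + 9) = 265
D(7) = 6 x (265 + 44) = 1854
D(8) = 7 x (1854 + 265) = 14833
D(9) = 8 x (D(8) + D(7)) = 8 x (14833 + 1854)

Final answer: D(9) = 133496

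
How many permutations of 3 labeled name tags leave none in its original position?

D(n) = (n-1)(D(n-1) + D(n-2)), D(0)=1, D(1)=0.
D(2) = 1 x (0 + 1) = 1
D(3) = 2 x (D(2) + D(1)) = 2 x (1 + 0)

Final answer: D(3) = 2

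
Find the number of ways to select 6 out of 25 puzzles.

C(25,6) = 25!/(6! x (25-6)!).

Final answer: C(25,6) = 177100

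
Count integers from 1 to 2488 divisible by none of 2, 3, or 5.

|div by 2|=1244, |div by 3|=829, |div by 5|=497.
|div by 2&3|=414, |div by 2&5|=248, |div by 3&5|=165, |div by all|=82.
By inclusion-exclusion, divisible by at least one: 1244+829+497-414-248-165+82 = 1825.
Not divisible by any: 2488 - 1825.

Final answer: 663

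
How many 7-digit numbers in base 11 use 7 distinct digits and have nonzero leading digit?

The leading digit has 10 choices (anything but zero); the next has 10 (anything but the first), then 9, and so on, one fewer each time.
Total: 10 x 10 x 9 x 8 x 7 x 6 x 5.

Final answer: 1512000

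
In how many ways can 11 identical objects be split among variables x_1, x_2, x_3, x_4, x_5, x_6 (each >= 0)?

Stars and bars with 11 stars and 5 bars:
C(11+6-1, 6-1) = C(16,5).

Final answer: C(16,5) = 4368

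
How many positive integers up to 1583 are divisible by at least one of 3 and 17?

Multiples of 3: 527. Multiples of 17: 93. Of both (lcm=51): 31.
By inclusion-exclusion: 527 + 93 - 31.

Final answer: 589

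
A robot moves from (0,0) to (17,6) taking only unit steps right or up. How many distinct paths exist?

Each path has 17 right steps and 6 up steps in some order (23 steps total).
Choose which 6 of the 23 steps are up: C(23,6).

Final answer: C(23,6) = 100947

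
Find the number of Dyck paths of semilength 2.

Total monotonic paths to (2,2): C(4,2) = 6.
Paths that cross above y=x (reflection bijection): C(4,3) = 4.
Valid Dyck paths: 6 - 4.
(Check: C(4,2) - C(4,3) = C(4,2)/3, the Catalan number C_{2}.)

Final answer: C_{2} = 2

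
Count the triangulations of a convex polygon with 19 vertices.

This is a standard Catalan-number count: the answer is C_n. Here n = 19 - 2 = 17.
Using C_0 = 1 and C_(k+1) = C_k x 2(2k+1)/(k+2), build up term by term: C_1=1, C_2=2, C_3=5, C_4=14, C_5=42, C_6=132, C_7=429, C_8=1430, C_9=4862, C_10=16796, C_11=58786, C_12=208012, C_13=742900, C_14=2674440, C_15=9694845, C_16=35357670, C_17=129644790.

Final answer: C_{17} = 129644790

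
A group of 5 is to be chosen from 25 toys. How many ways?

C(25,5) = 25!/(5! x (25-5)!).

Final answer: C(25,5) = 53130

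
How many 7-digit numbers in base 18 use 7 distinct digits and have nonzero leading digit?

First digit: 17 (nonzero). Second: 17 (not first). Third: 16, etc.
Total: 17 x 17 x 16 x 15 x 14 x 13 x 12.

Final answer: 151482240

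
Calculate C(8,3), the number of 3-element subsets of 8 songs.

C(8,3) = 8!/(3! x 5!).

Final answer: \binom{8}{3} = 56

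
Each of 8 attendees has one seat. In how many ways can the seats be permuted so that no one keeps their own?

D(n) = (n-1)(D(n-1) + D(n-2)), D(0)=1, D(1)=0.
D(2) = 1 x (0 + 1) = 1
D(3) = 2 x (1 + 0) = 2
D(4) = 3 x (2 + 1) = 9
D(5) = 4 x (9 + 2) = 44
D(6) = 5 x (44 + 9) = 265
D(7) = 6 x (265 + 44) = 1854
D(8) = 7 x (D(7) + D(6)) = 7 x (1854 + 265)

Final answer: D(8) = 14833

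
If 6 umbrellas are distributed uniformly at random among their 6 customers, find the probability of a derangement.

D(n) = (n-1)(D(n-1) + D(n-2)), D(0)=1, D(1)=0.
Building up: D(2)=1, D(3)=2, D(4)=9, D(5)=44, D(6)=265.
Total arrangements: 6! = 720.
Probability = D(6)/6! = 53/144.

Final answer: D(6)/6! = 265/720 = 0.368056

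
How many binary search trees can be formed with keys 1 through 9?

This is counted by the nth Catalan number C_n. Here n = 9.
C_n = C(2n,n)/(n+1), so C_{9} = C(18,9)/10 = 48620/10.

Final answer: C_{9} = 4862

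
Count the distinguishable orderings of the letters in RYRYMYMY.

Letters (M:2, R:2, Y:4). Total letters: 8.
Permutations = 8!/(4! x 2! x 2!).

Final answer: 420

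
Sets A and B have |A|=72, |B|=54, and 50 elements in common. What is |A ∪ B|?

|A union B| = |A| + |B| - |A intersect B| = 72 + 54 - 50.

Final answer: 76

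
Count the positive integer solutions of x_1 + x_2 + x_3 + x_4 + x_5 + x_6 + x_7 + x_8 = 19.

Substitute x'_i = x_i - 1 (so x'_i >= 0). Then sum x'_i = 19 - 8 = 11.
Stars and bars: C(11+8-1, 8-1) = C(18,7).

Final answer: C(18,7) = 31824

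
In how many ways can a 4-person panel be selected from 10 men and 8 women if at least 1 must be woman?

Sum over valid woman counts:
C(8,1)C(10,3) = 960
C(8,2)C(10,2) = 1260
C(8,3)C(10,1) = 560
C(8,4)C(10,0) = 70
Total: 960 + 1260 + 560 + 70.

Final answer: 2850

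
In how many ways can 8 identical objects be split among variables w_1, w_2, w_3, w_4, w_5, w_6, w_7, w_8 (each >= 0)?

Stars and bars with 8 stars and 7 bars:
C(8+8-1, 8-1) = C(15,7).

Final answer: C(15,7) = 6435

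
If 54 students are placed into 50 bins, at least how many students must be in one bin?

By the pigeonhole principle: ceiling(54/50).

Final answer: 2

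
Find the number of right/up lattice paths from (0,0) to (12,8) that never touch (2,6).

Total paths to (12,8): C(20,8) = 125970.
Paths through (2,6): C(8,6) x C(12,2) = 1848.
Avoiding (2,6): 125970 - 1848.

Final answer: 124122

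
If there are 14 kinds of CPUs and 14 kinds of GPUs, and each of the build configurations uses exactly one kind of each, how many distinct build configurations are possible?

By the multiplication principle: 14 x 14.

Final answer: 196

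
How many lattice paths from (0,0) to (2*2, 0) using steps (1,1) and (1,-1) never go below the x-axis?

Total monotonic paths to (2,2): C(4,2) = 6.
By the reflection principle, paths that go above the diagonal number C(4,3) = 4.
Valid Dyck paths: 6 - 4.
(These counts are the Catalan numbers.)

Final answer: C_{2} = 2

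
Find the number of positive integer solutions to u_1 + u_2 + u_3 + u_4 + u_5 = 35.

Substitute u'_i = u_i - 1 (so u'_i >= 0). Then sum u'_i = 35 - 5 = 30.
Stars and bars: C(30+5-1, 5-1) = C(34,4).

Final answer: C(34,4) = 46376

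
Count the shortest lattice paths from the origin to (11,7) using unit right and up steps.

Each path has 11 right steps and 7 up steps in some order (18 steps total).
Choose which 7 of the 18 steps are up: C(18,7).

Final answer: C(18,7) = 31824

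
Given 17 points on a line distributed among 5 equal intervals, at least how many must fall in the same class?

By pigeonhole with 17 objects and 5 categories: ceiling(17/5).

Final answer: 4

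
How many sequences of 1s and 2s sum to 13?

Let f(n) count the ways. The last step is size 1 or 2, so f(n) = f(n-1) + f(n-2) with f(1)=1, f(2)=2.
Iterating the recurrence: f(1)=1, f(2)=2, f(3)=3, f(4)=5, f(5)=8, f(6)=13, f(7)=21, f(8)=34, f(9)=55, f(10)=89, f(11)=144, f(12)=233, f(13)=377.

Final answer: 377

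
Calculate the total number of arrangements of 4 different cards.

The number of ways to arrange 4 distinct objects is 4!.

Final answer: 4! = 24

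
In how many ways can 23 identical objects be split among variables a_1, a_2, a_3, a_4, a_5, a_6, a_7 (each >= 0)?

Stars and bars with 23 stars and 6 bars:
C(23+7-1, 7-1) = C(29,6).

Final answer: C(29,6) = 475020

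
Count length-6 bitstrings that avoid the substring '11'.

Classify by the final bit: ...0 gives a(n-1) strings, ...01 gives a(n-2) strings. Thus a(n) = a(n-1) + a(n-2) with a(1)=2, a(2)=3.
Computing successive values: a(1)=2, a(2)=3, a(3)=5, a(4)=8, a(5)=13, a(6)=21.

Final answer: 21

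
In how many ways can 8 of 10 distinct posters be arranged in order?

P(10,8) = 10!/(10-8)! = 10!/2!.

Final answer: P(10,8) = 1814400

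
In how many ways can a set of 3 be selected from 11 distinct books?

C(11,3) = 11!/(3! x 8!).

Final answer: \binom{11}{3} = 165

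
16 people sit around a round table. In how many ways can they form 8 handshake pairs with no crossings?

This is a standard Catalan-number count: the answer is C_n. Here n = 16/2 = 8.
C_n = C(2n,n) - C(2n,n+1), so C_{8} = C(16,8) - C(16,9) = 12870 - 11440.

Final answer: C_{8} = 1430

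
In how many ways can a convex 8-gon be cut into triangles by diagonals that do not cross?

This is counted by the nth Catalan number C_n. Here n = 8 - 2 = 6.
Using C_0 = 1 and C_(k+1) = C_k x 2(2k+1)/(k+2), build up term by term: C_1=1, C_2=2, C_3=5, C_4=14, C_5=42, C_6=132.

Final answer: C_{6} = 132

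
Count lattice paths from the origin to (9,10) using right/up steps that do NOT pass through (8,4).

Total paths to (9,10): C(19,10) = 92378.
Paths through (8,4): C(12,4) x C(7,6) = 3465.
Avoiding (8,4): 92378 - 3465.

Final answer: 88913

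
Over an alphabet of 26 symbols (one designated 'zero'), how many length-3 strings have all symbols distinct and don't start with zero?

The leading digit has 25 choices (anything but zero); the next has 25 (anything but the first), then 24, and so on, one fewer each time.
Total: 25 x 25 x 24.

Final answer: 15000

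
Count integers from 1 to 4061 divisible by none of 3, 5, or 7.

|div by 3|=1353, |div by 5|=812, |div by 7|=580.
|div by 3&5|=270, |div by 3&7|=193, |div by 5&7|=116, |div by all|=38.
By inclusion-exclusion, divisible by at least one: 1353+812+580-270-193-116+38 = 2204.
Not divisible by any: 4061 - 2204.

Final answer: 1857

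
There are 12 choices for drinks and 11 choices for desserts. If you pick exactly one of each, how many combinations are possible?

By the multiplication principle: 12 x 11.

Final answer: 132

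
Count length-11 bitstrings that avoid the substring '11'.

Let a(n) count valid strings. If the last bit is 0 the prefix is any valid string of length n-1; if it is 1 the string must end in 01 with a valid prefix of length n-2. So a(n) = a(n-1) + a(n-2), a(1)=2, a(2)=3.
Computing successive values: a(1)=2, a(2)=3, a(3)=5, a(4)=8, a(5)=13, a(6)=21, a(7)=34, a(8)=55, a(9)=89, a(10)=144, a(11)=233.

Final answer: 233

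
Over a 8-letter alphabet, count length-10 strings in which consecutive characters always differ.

First character: 8 choices. Each subsequent: 7 choices (must differ from the previous one).
Total: 8 x 7^9.

Final answer: 8 x 7^{9} = 322828856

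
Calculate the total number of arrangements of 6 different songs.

The number of ways to arrange 6 distinct objects is 6!.

Final answer: 6! = 720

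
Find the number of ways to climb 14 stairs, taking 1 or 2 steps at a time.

Let f(n) count the ways. The last step is size 1 or 2, so f(n) = f(n-1) + f(n-2) with f(1)=1, f(2)=2.
Building up term by term: f(1)=1, f(2)=2, f(3)=3, f(4)=5, f(5)=8, f(6)=13, f(7)=21, f(8)=34, f(9)=55, f(10)=89, f(11)=144, f(12)=233, f(13)=377, f(14)=610.

Final answer: 610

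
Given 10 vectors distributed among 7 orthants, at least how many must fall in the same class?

By pigeonhole with 10 objects and 7 categories: ceiling(10/7).

Final answer: 2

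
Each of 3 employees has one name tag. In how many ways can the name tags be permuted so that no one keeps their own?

D(n) = (n-1)(D(n-1) + D(n-2)), D(0)=1, D(1)=0.
D(2) = 1 x (0 + 1) = 1
D(3) = 2 x (D(2) + D(1)) = 2 x (1 + 0)

Final answer: D(3) = 2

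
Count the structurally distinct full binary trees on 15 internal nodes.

The structures are counted by the Catalan number C_n. Here n = 15.
C_n = C(2n,n) - C(2n,n+1), so C_{15} = C(30,15) - C(30,16) = 155117520 - 145422675.

Final answer: C_{15} = 9694845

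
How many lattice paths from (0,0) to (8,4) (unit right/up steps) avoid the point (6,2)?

Total paths to (8,4): C(12,4) = 495.
Paths through (6,2): C(8,2) x C(4,2) = 168.
Avoiding (6,2): 495 - 168.

Final answer: 327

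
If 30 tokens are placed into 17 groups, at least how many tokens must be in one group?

By the pigeonhole principle: ceiling(30/17).

Final answer: 2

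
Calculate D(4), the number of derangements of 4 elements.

Use the recurrence D(n) = (n-1)(D(n-1) + D(n-2)) with D(0)=1, D(1)=0.
D(2) = 1 x (0 + 1) = 1
D(3) = 2 x (1 + 0) = 2
D(4) = 3 x (D(3) + D(2)) = 3 x (2 + 1)

Final answer: D(4) = 9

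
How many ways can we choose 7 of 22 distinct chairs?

C(22,7) = 22!/(7! x (22-7)!).

Final answer: C(22,7) = 170544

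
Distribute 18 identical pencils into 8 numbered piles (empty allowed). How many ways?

Stars and bars: C(n+k-1, k-1) = C(25,7).

Final answer: C(25,7) = 480700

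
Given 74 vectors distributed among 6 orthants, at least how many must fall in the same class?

By pigeonhole with 74 objects and 6 categories: ceiling(74/6).

Final answer: 13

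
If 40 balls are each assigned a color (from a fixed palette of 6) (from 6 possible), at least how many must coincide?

There are 6 possible values for color (from a fixed palette of 6). With 40 balls and 6 categories, by pigeonhole: ceiling(40/6).

Final answer: 7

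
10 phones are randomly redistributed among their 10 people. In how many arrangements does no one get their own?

Use the recurrence D(n) = (n-1)(D(n-1) + D(n-2)) with D(0)=1, D(1)=0.
D(2) = 1 x (0 + 1) = 1
D(3) = 2 x (1 + 0) = 2
D(4) = 3 x (2 + 1) = 9
D(5) = 4 x (9 + 2) = 44
D(6) = 5 x (44 + 9) = 265
D(7) = 6 x (265 + 44) = 1854
D(8) = 7 x (1854 + 265) = 14833
D(9) = 8 x (14833 + 1854) = 133496
D(10) = 9 x (D(9) + D(8)) = 9 x (133496 + 14833)

Final answer: D(10) = 1334961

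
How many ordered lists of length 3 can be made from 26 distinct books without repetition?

P(26,3) = 26!/(26-3)! = 26!/23!.

Final answer: P(26,3) = 15600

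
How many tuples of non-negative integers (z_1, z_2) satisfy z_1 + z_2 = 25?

Stars and bars with 25 stars and 1 bars:
C(25+2-1, 2-1) = C(26,1).

Final answer: C(26,1) = 26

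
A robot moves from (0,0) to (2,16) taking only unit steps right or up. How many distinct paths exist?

Each path has 2 right steps and 16 up steps in some order (18 steps total).
Choose which 16 of the 18 steps are up: C(18,16).

Final answer: C(18,16) = 153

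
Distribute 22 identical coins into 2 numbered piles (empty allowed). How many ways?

Stars and bars: C(n+k-1, k-1) = C(23,1).

Final answer: C(23,1) = 23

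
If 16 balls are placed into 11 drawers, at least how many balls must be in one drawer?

By the pigeonhole principle: ceiling(16/11).

Final answer: 2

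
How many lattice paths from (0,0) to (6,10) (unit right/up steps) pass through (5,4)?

Paths (0,0)->(5,4): C(9,4) = 126.
Paths (5,4)->(6,10): C(7,6) = 7.
By multiplication principle: 126 x 7.

Final answer: 882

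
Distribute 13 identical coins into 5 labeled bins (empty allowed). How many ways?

Stars and bars: C(n+k-1, k-1) = C(17,4).

Final answer: C(17,4) = 2380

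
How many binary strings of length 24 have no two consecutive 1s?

Classify by the final bit: ...0 gives a(n-1) strings, ...01 gives a(n-2) strings. Thus a(n) = a(n-1) + a(n-2) with a(1)=2, a(2)=3.
Iterating the recurrence: a(1)=2, a(2)=3, a(3)=5, a(4)=8, a(5)=13, a(6)=21, a(7)=34, a(8)=55, a(9)=89, a(10)=144, a(11)=233, a(12)=377, a(13)=610, a(14)=987, a(15)=1597, a(16)=2584, a(17)=4181, a(18)=6765, a(19)=10946, a(20)=17711, a(21)=28657, a(22)=46368, a(23)=75025, a(24)=121393.

Final answer: 121393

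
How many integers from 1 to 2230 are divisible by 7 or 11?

Multiples of 7: 318. Multiples of 11: 202. Of both (lcm=77): 28.
By inclusion-exclusion: 318 + 202 - 28.

Final answer: 492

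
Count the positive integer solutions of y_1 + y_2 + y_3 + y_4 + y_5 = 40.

Substitute y'_i = y_i - 1 (so y'_i >= 0). Then sum y'_i = 40 - 5 = 35.
Stars and bars: C(35+5-1, 5-1) = C(39,4).

Final answer: C(39,4) = 82251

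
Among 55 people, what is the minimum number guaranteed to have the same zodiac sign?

There are 12 possible values for zodiac sign. With 55 people and 12 categories, by pigeonhole: ceiling(55/12).

Final answer: 5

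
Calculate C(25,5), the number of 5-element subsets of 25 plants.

C(25,5) = 25!/(5! x 20!).

Final answer: \binom{25}{5} = 53130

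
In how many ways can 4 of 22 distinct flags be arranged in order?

P(22,4) = 22!/(22-4)! = 22!/18!.

Final answer: P(22,4) = 175560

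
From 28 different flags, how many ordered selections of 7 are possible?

P(28,7) = 28!/(28-7)! = 28!/21!.

Final answer: P(28,7) = 5967561600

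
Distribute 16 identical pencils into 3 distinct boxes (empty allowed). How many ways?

Stars and bars: C(n+k-1, k-1) = C(18,2).

Final answer: C(18,2) = 153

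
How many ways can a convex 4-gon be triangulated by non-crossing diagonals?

This is a standard Catalan-number count: the answer is C_n. Here n = 4 - 2 = 2.
Using C_0 = 1 and C_(k+1) = C_k x 2(2k+1)/(k+2), build up term by term: C_1=1, C_2=2.

Final answer: C_{2} = 2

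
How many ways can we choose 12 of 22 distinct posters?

C(22,12) = 22!/(12! x 10!).

Final answer: \binom{22}{12} = 646646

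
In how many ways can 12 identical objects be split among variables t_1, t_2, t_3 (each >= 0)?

Stars and bars with 12 stars and 2 bars:
C(12+3-1, 3-1) = C(14,2).

Final answer: C(14,2) = 91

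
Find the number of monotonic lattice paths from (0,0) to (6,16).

Each path has 6 right steps and 16 up steps in some order (22 steps total).
Choose which 16 of the 22 steps are up: C(22,16).

Final answer: C(22,16) = 74613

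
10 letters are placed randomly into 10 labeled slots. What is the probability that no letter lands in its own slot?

Use the recurrence D(n) = (n-1)(D(n-1) + D(n-2)) with D(0)=1, D(1)=0.
Building up: D(2)=1, D(3)=2, D(4)=9, D(5)=44, D(6)=265, D(7)=1854, D(8)=14833, D(9)=133496, D(10)=1334961.
Total arrangements: 10! = 3628800.
Probability = D(10)/10! = 16481/44800.

Final answer: D(10)/10! = 1334961/3628800 = 0.367879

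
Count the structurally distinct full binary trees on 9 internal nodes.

This is a standard Catalan-number count: the answer is C_n. Here n = 9.
C_n = C(2n,n)/(n+1), so C_{9} = C(18,9)/10 = 48620/10.

Final answer: C_{9} = 4862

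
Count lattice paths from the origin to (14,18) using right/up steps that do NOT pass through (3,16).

Total paths to (14,18): C(32,18) = 471435600.
Paths through (3,16): C(19,16) x C(13,2) = 75582.
Avoiding (3,16): 471435600 - 75582.

Final answer: 471360018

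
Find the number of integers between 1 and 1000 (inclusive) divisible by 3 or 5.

Multiples of 3: 333. Multiples of 5: 200. Of both (lcm=15): 66.
By inclusion-exclusion: 333 + 200 - 66.

Final answer: 467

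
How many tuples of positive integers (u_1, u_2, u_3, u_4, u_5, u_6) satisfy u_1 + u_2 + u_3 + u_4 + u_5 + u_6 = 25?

Substitute u'_i = u_i - 1 (so u'_i >= 0). Then sum u'_i = 25 - 6 = 19.
Stars and bars: C(19+6-1, 6-1) = C(24,5).

Final answer: C(24,5) = 42504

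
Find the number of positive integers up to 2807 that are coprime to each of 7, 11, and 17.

|div by 7|=401, |div by 11|=255, |div by 17|=165.
|div by 7&11|=36, |div by 7&17|=23, |div by 11&17|=15, |div by all|=2.
By inclusion-exclusion, divisible by at least one: 401+255+165-36-23-15+2 = 749.
Not divisible by any: 2807 - 749.

Final answer: 2058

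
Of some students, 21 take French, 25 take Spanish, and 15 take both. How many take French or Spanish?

|A union B| = |A| + |B| - |A intersect B| = 21 + 25 - 15.

Final answer: 31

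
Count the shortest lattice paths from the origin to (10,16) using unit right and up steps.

Each path has 10 right steps and 16 up steps in some order (26 steps total).
Choose which 16 of the 26 steps are up: C(26,16).

Final answer: C(26,16) = 5311735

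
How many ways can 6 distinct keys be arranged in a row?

The number of ways to arrange 6 distinct objects is 6!.

Final answer: 6! = 720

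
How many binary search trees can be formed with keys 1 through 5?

This is a standard Catalan-number count: the answer is C_n. Here n = 5.
C_n = C(2n,n)/(n+1), so C_{5} = C(10,5)/6 = 252/6.

Final answer: C_{5} = 42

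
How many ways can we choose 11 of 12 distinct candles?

C(12,11) = 12!/(11! x 1!).

Final answer: \binom{12}{11} = 12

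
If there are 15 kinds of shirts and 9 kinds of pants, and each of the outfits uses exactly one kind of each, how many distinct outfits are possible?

By the multiplication principle: 15 x 9.

Final answer: 135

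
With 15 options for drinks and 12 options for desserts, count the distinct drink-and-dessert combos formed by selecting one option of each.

By the multiplication principle: 15 x 12.

Final answer: 180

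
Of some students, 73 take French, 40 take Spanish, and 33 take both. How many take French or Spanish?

|A union B| = |A| + |B| - |A intersect B| = 73 + 40 - 33.

Final answer: 80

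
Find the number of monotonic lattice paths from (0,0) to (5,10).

Each path has 5 right steps and 10 up steps in some order (15 steps total).
Choose which 10 of the 15 steps are up: C(15,10).

Final answer: C(15,10) = 3003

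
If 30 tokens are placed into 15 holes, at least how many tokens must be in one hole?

By the pigeonhole principle: ceiling(30/15).

Final answer: 2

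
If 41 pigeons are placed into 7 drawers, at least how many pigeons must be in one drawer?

By the pigeonhole principle: ceiling(41/7).

Final answer: 6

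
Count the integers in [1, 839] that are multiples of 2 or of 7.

Multiples of 2: 419. Multiples of 7: 119. Of both (lcm=14): 59.
By inclusion-exclusion: 419 + 119 - 59.

Final answer: 479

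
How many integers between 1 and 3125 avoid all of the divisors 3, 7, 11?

|div by 3|=1041, |div by 7|=446, |div by 11|=284.
|div by 3&7|=148, |div by 3&11|=94, |div by 7&11|=40, |div by all|=13.
By inclusion-exclusion, divisible by at least one: 1041+446+284-148-94-40+13 = 1502.
Not divisible by any: 3125 - 1502.

Final answer: 1623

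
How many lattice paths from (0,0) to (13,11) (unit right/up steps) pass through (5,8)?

Paths (0,0)->(5,8): C(13,8) = 1287.
Paths (5,8)->(13,11): C(11,3) = 165.
By multiplication principle: 1287 x 165.

Final answer: 212355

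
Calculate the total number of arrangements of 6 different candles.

The number of ways to arrange 6 distinct objects is 6!.

Final answer: 6! = 720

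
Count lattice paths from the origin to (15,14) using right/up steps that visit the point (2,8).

Paths (0,0)->(2,8): C(10,8) = 45.
Paths (2,8)->(15,14): C(19,6) = 27132.
By multiplication principle: 45 x 27132.

Final answer: 1220940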